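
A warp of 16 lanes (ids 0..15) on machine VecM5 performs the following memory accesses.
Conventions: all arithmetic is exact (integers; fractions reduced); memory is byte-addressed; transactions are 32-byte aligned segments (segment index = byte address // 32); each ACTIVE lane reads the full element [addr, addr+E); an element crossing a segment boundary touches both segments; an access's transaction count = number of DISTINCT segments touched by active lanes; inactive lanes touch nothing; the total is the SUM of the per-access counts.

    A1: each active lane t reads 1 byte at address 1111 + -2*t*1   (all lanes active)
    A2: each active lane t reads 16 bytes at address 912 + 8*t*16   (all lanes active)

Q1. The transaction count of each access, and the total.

A1: 2 transactions
A2: 16 transactions

Answer: 2,16; total 18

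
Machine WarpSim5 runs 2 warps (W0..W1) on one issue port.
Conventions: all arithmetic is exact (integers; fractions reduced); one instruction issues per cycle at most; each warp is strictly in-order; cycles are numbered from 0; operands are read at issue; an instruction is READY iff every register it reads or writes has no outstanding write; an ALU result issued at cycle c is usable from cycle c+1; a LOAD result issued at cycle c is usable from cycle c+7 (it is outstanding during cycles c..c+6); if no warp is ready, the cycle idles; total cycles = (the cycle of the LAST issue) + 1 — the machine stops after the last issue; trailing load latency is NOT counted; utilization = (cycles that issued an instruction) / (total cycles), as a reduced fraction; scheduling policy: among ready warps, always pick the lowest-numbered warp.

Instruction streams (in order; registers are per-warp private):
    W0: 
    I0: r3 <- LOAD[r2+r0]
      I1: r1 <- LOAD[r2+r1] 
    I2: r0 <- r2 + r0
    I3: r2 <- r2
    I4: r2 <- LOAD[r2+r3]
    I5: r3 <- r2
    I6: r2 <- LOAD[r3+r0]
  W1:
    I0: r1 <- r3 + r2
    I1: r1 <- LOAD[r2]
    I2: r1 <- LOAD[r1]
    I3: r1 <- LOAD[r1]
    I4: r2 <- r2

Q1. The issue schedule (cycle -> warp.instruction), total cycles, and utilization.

cycle 0: W0.I0
cycle 1: W0.I1
cycle 2: W0.I2
cycle 3: W0.I3
cycle 4: W1.I0
cycle 5: W1.I1
cycle 6: idle
cycle 7: W0.I4
cycle 8: idle
cycle 9: idle
cycle 10: idle
cycle 11: idle
cycle 12: W1.I2
cycle 13: idle
cycle 14: W0.I5
cycle 15: W0.I6
cycle 16: idle
cycle 17: idle
cycle 18: idle
cycle 19: W1.I3
cycle 20: W1.I4

Answer: 21 cycles, utilization 4/7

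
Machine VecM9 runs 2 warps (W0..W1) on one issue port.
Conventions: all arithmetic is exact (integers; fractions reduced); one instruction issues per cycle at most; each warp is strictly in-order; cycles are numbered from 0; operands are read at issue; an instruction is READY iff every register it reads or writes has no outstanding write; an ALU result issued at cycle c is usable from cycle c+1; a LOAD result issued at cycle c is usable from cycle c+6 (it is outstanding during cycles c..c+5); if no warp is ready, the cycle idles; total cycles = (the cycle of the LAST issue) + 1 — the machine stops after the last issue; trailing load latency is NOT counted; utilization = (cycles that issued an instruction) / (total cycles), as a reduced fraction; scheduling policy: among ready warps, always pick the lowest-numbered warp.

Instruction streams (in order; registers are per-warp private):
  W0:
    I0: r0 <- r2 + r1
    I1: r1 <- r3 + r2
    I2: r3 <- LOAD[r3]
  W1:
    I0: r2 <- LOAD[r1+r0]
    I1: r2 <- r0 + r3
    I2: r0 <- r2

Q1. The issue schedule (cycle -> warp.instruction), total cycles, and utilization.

cycle 0: W0.I0
cycle 1: W0.I1
cycle 2: W0.I2
cycle 3: W1.I0
cycle 4: idle
cycle 5: idle
cycle 6: idle
cycle 7: idle
cycle 8: idle
cycle 9: W1.I1
cycle 10: W1.I2

Answer: 11 cycles, utilization 6/11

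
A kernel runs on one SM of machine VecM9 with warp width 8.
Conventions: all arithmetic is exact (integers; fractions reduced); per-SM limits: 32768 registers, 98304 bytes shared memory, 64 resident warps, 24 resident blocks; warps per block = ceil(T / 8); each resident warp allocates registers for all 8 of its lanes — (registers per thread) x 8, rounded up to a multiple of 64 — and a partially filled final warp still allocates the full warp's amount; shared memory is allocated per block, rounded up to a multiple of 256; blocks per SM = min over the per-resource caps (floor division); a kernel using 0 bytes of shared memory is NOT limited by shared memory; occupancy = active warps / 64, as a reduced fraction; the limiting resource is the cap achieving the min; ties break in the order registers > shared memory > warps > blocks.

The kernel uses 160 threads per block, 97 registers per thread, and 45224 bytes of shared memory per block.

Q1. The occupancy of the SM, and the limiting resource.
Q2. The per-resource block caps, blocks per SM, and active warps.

Answer: occupancy 5/16, limited by registers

registers: 1 block
shared memory: 2 blocks
warps: 3 blocks
blocks: 24 blocks

Answer: 1 block, 20 active warps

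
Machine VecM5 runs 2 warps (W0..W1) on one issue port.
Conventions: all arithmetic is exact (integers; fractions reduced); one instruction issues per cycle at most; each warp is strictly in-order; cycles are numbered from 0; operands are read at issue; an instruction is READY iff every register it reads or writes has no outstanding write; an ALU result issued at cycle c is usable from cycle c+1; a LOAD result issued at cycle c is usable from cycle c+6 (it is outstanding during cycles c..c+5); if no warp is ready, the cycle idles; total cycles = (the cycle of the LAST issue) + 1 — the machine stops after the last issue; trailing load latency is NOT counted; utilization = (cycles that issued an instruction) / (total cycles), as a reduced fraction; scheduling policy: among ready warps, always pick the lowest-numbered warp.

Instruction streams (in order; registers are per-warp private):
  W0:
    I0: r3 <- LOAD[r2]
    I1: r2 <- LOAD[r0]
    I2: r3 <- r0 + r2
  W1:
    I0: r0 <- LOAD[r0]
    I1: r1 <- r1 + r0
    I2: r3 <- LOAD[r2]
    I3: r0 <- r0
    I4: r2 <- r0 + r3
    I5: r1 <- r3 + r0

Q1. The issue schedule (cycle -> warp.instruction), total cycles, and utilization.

cycle 0: W0.I0
cycle 1: W0.I1
cycle 2: W1.I0
cycle 3: idle
cycle 4: idle
cycle 5: idle
cycle 6: idle
cycle 7: W0.I2
cycle 8: W1.I1
cycle 9: W1.I2
cycle 10: W1.I3
cycle 11: idle
cycle 12: idle
cycle 13: idle
cycle 14: idle
cycle 15: W1.I4
cycle 16: W1.I5

Answer: 17 cycles, utilization 9/17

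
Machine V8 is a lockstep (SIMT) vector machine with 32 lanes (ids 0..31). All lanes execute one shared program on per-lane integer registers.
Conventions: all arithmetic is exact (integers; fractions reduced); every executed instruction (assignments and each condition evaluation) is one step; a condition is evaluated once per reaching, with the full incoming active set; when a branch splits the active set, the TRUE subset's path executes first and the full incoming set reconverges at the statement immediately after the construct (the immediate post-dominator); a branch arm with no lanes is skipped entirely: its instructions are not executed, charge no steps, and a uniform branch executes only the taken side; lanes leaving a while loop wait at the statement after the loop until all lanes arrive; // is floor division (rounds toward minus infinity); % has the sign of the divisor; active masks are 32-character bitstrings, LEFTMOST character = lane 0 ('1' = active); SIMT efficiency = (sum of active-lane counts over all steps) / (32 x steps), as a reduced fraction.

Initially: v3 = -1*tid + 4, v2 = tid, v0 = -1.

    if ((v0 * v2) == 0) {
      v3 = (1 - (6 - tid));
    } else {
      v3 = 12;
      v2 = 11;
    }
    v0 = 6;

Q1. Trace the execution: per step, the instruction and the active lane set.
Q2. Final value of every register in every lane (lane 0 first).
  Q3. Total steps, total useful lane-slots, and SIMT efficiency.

step 0: eval ((v0 * v2) == 0)        11111111111111111111111111111111
step 1: v3 <- (1 - (6 - tid))        10000000000000000000000000000000
step 2: v3 <- 12                     01111111111111111111111111111111
step 3: v2 <- 11                     01111111111111111111111111111111
step 4: v0 <- 6                      11111111111111111111111111111111

Answer: 5 steps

v3: -5,12,12,12,12,12,12,12,12,12,12,12,12,12,12,12,12,12,12,12,12,12,12,12,12,12,12,12,12,12,12,12
v2: 0,11,11,11,11,11,11,11,11,11,11,11,11,11,11,11,11,11,11,11,11,11,11,11,11,11,11,11,11,11,11,11
v0: 6,6,6,6,6,6,6,6,6,6,6,6,6,6,6,6,6,6,6,6,6,6,6,6,6,6,6,6,6,6,6,6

steps = 5; useful = 127; efficiency = 127/160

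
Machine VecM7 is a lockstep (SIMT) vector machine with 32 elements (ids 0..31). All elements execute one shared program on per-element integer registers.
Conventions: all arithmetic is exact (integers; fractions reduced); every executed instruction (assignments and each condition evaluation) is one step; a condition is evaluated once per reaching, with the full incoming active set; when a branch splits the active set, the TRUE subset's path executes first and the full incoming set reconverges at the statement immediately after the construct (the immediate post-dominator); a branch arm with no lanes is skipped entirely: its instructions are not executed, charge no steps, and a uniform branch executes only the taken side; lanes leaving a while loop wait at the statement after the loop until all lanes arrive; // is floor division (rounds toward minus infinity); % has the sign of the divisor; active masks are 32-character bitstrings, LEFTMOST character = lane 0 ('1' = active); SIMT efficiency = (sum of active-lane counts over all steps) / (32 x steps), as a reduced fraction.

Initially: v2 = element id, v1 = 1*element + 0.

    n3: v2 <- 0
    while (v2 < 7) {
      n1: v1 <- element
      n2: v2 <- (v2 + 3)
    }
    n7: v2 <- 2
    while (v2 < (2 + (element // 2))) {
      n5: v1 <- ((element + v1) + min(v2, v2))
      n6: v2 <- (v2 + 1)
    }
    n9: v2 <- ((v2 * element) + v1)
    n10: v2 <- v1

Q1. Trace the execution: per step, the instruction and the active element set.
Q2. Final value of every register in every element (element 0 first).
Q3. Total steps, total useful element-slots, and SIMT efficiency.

step 0: v2 <- 0                      11111111111111111111111111111111
step 1: eval (v2 < 7)                11111111111111111111111111111111
step 2: v1 <- element                11111111111111111111111111111111
step 3: v2 <- (v2 + 3)               11111111111111111111111111111111
step 4: eval (v2 < 7)                11111111111111111111111111111111
step 5: v1 <- element                11111111111111111111111111111111
step 6: v2 <- (v2 + 3)               11111111111111111111111111111111
step 7: eval (v2 < 7)                11111111111111111111111111111111
step 8: v1 <- element                11111111111111111111111111111111
step 9: v2 <- (v2 + 3)               11111111111111111111111111111111
step 10: eval (v2 < 7)                11111111111111111111111111111111
step 11: v2 <- 2                      11111111111111111111111111111111
step 12: eval (v2 < (2 + (element // 2))) 11111111111111111111111111111111
step 13: v1 <- ((element + v1) + min(v2, v2)) 00111111111111111111111111111111
step 14: v2 <- (v2 + 1)               00111111111111111111111111111111
step 15: eval (v2 < (2 + (element // 2))) 00111111111111111111111111111111
step 16: v1 <- ((element + v1) + min(v2, v2)) 00001111111111111111111111111111
step 17: v2 <- (v2 + 1)               00001111111111111111111111111111
step 18: eval (v2 < (2 + (element // 2))) 00001111111111111111111111111111
step 19: v1 <- ((element + v1) + min(v2, v2)) 00000011111111111111111111111111
step 20: v2 <- (v2 + 1)               00000011111111111111111111111111
step 21: eval (v2 < (2 + (element // 2))) 00000011111111111111111111111111
step 22: v1 <- ((element + v1) + min(v2, v2)) 00000000111111111111111111111111
step 23: v2 <- (v2 + 1)               00000000111111111111111111111111
step 24: eval (v2 < (2 + (element // 2))) 00000000111111111111111111111111
step 25: v1 <- ((element + v1) + min(v2, v2)) 00000000001111111111111111111111
step 26: v2 <- (v2 + 1)               00000000001111111111111111111111
step 27: eval (v2 < (2 + (element // 2))) 00000000001111111111111111111111
step 28: v1 <- ((element + v1) + min(v2, v2)) 00000000000011111111111111111111
step 29: v2 <- (v2 + 1)               00000000000011111111111111111111
step 30: eval (v2 < (2 + (element // 2))) 00000000000011111111111111111111
step 31: v1 <- ((element + v1) + min(v2, v2)) 00000000000000111111111111111111
step 32: v2 <- (v2 + 1)               00000000000000111111111111111111
step 33: eval (v2 < (2 + (element // 2))) 00000000000000111111111111111111
step 34: v1 <- ((element + v1) + min(v2, v2)) 00000000000000001111111111111111
step 35: v2 <- (v2 + 1)               00000000000000001111111111111111
step 36: eval (v2 < (2 + (element // 2))) 00000000000000001111111111111111
step 37: v1 <- ((element + v1) + min(v2, v2)) 00000000000000000011111111111111
step 38: v2 <- (v2 + 1)               00000000000000000011111111111111
step 39: eval (v2 < (2 + (element // 2))) 00000000000000000011111111111111
step 40: v1 <- ((element + v1) + min(v2, v2)) 00000000000000000000111111111111
step 41: v2 <- (v2 + 1)               00000000000000000000111111111111
step 42: eval (v2 < (2 + (element // 2))) 00000000000000000000111111111111
step 43: v1 <- ((element + v1) + min(v2, v2)) 00000000000000000000001111111111
step 44: v2 <- (v2 + 1)               00000000000000000000001111111111
step 45: eval (v2 < (2 + (element // 2))) 00000000000000000000001111111111
step 46: v1 <- ((element + v1) + min(v2, v2)) 00000000000000000000000011111111
step 47: v2 <- (v2 + 1)               00000000000000000000000011111111
step 48: eval (v2 < (2 + (element // 2))) 00000000000000000000000011111111
step 49: v1 <- ((element + v1) + min(v2, v2)) 00000000000000000000000000111111
step 50: v2 <- (v2 + 1)               00000000000000000000000000111111
step 51: eval (v2 < (2 + (element // 2))) 00000000000000000000000000111111
step 52: v1 <- ((element + v1) + min(v2, v2)) 00000000000000000000000000001111
step 53: v2 <- (v2 + 1)               00000000000000000000000000001111
step 54: eval (v2 < (2 + (element // 2))) 00000000000000000000000000001111
step 55: v1 <- ((element + v1) + min(v2, v2)) 00000000000000000000000000000011
step 56: v2 <- (v2 + 1)               00000000000000000000000000000011
step 57: eval (v2 < (2 + (element // 2))) 00000000000000000000000000000011
step 58: v2 <- ((v2 * element) + v1)  11111111111111111111111111111111
step 59: v2 <- v1                     11111111111111111111111111111111

Answer: 60 steps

v2: 0,1,6,8,17,20,33,37,54,59,80,86,111,118,147,155,188,197,234,244,285,296,341,353,402,415,468,482,539,554,615,631
v1: 0,1,6,8,17,20,33,37,54,59,80,86,111,118,147,155,188,197,234,244,285,296,341,353,402,415,468,482,539,554,615,631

steps = 60; useful = 1200; efficiency = 1200/1920 = 5/8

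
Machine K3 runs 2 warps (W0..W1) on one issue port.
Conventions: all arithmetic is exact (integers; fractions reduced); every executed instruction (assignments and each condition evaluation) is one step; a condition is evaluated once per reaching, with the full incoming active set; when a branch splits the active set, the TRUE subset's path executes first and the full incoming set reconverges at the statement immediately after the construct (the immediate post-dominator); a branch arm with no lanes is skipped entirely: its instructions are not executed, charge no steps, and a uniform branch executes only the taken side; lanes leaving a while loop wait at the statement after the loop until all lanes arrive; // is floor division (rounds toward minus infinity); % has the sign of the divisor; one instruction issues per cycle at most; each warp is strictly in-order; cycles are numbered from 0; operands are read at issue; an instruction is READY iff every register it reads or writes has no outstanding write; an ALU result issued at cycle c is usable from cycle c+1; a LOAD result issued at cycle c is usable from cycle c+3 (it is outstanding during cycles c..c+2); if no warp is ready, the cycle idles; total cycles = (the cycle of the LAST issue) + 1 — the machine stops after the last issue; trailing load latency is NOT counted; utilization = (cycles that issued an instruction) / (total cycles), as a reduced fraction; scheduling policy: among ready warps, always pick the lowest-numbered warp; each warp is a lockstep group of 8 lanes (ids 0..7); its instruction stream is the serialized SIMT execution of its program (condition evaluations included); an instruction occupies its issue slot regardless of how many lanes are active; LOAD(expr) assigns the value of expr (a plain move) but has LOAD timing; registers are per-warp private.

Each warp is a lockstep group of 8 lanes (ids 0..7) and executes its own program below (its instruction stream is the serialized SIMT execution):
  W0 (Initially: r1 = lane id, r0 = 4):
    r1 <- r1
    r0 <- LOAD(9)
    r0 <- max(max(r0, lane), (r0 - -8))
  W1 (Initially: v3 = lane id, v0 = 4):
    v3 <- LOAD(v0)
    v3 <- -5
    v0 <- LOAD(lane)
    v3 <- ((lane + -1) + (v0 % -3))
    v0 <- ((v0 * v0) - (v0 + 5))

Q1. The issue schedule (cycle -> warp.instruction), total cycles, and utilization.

cycle 0: W0.I0
cycle 1: W0.I1
cycle 2: W1.I0
cycle 3: idle
cycle 4: W0.I2
cycle 5: W1.I1
cycle 6: W1.I2
cycle 7: idle
cycle 8: idle
cycle 9: W1.I3
cycle 10: W1.I4

Answer: 11 cycles, utilization 8/11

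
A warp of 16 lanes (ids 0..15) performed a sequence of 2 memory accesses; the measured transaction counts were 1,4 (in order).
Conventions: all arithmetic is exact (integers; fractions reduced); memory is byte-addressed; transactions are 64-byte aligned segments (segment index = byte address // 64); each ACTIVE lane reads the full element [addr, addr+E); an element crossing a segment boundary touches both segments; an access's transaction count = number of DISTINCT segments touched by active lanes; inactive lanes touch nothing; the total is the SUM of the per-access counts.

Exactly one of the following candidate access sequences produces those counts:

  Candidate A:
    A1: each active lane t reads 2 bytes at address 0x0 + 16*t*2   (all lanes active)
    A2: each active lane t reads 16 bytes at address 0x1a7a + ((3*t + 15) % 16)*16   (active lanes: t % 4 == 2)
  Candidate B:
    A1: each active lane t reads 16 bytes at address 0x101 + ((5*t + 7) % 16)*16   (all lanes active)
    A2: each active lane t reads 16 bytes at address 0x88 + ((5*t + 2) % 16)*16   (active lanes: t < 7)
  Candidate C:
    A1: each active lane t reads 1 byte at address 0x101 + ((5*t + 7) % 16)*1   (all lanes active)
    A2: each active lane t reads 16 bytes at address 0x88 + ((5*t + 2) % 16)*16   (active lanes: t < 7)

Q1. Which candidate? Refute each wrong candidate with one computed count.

A: A1 gives 8 transactions, not 1
B: A1 gives 5 transactions, not 1
C: all counts match (1,4)

Answer: C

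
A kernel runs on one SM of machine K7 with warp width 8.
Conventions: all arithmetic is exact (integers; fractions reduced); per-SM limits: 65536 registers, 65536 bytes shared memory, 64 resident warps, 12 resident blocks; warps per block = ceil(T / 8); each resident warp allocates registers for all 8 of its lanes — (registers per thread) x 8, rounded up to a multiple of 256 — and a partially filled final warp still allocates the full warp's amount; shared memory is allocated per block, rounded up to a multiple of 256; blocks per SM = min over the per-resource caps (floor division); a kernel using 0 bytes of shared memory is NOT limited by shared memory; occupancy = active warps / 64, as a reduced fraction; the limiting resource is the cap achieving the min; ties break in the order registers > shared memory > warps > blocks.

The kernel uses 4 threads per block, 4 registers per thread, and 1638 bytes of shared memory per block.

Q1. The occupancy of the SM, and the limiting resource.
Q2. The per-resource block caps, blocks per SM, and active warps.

Answer: occupancy 3/16, limited by blocks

registers: 256 blocks
shared memory: 36 blocks
warps: 64 blocks
blocks: 12 blocks

Answer: 12 blocks, 12 active warps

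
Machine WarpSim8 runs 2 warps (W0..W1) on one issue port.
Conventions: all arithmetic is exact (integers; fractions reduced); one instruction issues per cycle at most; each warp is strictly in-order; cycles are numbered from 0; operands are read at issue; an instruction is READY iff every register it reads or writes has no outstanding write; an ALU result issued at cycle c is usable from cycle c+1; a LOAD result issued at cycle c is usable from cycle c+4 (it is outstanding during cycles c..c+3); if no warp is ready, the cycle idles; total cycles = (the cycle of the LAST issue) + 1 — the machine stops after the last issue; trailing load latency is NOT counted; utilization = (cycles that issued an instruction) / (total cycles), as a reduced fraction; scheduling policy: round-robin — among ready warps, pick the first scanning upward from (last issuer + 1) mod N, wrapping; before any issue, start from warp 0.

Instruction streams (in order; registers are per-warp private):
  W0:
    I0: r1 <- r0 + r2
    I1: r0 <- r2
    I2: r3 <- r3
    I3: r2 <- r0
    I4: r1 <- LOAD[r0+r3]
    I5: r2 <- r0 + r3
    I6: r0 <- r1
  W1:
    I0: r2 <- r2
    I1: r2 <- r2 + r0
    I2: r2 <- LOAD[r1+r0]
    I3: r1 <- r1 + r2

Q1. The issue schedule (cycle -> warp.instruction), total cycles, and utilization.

cycle 0: W0.I0
cycle 1: W1.I0
cycle 2: W0.I1
cycle 3: W1.I1
cycle 4: W0.I2
cycle 5: W1.I2
cycle 6: W0.I3
cycle 7: W0.I4
cycle 8: W0.I5
cycle 9: W1.I3
cycle 10: idle
cycle 11: W0.I6

Answer: 12 cycles, utilization 11/12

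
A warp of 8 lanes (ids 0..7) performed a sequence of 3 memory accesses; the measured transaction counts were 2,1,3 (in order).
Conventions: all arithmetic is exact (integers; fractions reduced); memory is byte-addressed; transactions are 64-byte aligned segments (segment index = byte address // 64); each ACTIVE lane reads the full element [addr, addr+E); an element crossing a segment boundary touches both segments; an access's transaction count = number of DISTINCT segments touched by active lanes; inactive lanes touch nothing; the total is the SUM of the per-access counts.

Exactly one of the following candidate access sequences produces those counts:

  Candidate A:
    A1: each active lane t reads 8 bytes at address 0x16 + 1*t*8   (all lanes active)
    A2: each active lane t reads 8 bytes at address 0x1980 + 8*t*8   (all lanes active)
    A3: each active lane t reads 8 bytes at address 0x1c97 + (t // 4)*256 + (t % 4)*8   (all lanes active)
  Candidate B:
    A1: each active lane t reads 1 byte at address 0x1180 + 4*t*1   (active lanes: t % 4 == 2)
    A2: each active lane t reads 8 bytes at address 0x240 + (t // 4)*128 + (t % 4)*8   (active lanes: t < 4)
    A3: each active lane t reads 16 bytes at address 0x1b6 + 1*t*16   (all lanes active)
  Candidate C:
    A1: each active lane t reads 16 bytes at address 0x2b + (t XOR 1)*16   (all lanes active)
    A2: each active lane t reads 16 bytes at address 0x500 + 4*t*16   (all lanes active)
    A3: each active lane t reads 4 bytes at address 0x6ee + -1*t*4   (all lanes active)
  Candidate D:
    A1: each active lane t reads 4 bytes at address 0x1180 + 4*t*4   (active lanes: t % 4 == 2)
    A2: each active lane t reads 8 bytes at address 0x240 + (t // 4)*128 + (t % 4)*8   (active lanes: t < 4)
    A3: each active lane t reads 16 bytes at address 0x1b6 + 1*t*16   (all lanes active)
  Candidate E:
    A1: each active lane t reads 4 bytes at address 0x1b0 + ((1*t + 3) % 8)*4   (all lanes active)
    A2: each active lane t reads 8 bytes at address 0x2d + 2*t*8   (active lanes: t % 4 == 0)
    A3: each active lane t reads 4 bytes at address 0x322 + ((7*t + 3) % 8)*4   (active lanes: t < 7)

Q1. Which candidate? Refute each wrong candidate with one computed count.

A: A2 gives 8 transactions, not 1
B: A1 gives 1 transaction, not 2
C: A1 gives 3 transactions, not 2
E: A2 gives 2 transactions, not 1
D: all counts match (2,1,3)

Answer: D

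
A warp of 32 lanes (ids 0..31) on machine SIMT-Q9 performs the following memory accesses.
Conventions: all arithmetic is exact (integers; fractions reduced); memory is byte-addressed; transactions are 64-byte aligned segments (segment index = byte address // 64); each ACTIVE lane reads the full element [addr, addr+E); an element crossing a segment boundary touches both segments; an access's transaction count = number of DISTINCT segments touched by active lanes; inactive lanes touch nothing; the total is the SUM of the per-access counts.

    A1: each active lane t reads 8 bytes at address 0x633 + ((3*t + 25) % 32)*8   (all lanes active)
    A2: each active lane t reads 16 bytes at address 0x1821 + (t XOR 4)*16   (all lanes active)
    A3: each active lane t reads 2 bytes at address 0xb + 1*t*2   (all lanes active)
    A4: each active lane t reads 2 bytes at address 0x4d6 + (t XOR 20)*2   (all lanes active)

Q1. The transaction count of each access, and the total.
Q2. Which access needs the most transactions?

A1: 5 transactions
A2: 9 transactions
A3: 2 transactions
A4: 2 transactions

Answer: 5,9,2,2; total 18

Answer: A2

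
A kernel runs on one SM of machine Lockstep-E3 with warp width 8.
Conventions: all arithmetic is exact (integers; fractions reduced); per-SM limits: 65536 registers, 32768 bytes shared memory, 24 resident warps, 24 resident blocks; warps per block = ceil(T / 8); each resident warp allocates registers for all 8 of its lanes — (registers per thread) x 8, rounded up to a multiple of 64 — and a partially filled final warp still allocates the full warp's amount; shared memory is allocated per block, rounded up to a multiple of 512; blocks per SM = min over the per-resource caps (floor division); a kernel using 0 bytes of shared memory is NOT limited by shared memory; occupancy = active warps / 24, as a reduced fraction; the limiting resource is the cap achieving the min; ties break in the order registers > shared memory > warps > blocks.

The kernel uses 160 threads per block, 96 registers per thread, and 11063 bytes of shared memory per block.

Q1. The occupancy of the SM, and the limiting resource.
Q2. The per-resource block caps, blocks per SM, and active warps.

Answer: occupancy 5/6, limited by warps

registers: 4 blocks
shared memory: 2 blocks
warps: 1 block
blocks: 24 blocks

Answer: 1 block, 20 active warps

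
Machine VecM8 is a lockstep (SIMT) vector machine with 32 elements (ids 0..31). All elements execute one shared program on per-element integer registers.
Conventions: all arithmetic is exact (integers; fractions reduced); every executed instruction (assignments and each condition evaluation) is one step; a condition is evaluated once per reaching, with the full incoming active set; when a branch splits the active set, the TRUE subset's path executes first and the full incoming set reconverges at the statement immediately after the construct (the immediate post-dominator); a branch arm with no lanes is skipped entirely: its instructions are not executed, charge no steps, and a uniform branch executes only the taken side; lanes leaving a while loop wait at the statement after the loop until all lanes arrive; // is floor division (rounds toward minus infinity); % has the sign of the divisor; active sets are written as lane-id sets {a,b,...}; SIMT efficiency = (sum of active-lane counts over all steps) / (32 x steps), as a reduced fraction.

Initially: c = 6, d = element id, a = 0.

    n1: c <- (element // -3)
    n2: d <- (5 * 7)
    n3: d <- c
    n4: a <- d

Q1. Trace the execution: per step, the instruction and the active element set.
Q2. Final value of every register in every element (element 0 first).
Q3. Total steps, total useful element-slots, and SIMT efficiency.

step 0: c <- (element // -3)         {0,1,2,3,4,5,6,7,8,9,10,11,12,13,14,15,16,17,18,19,20,21,22,23,24,25,26,27,28,29,30,31}
step 1: d <- (5 * 7)                 {0,1,2,3,4,5,6,7,8,9,10,11,12,13,14,15,16,17,18,19,20,21,22,23,24,25,26,27,28,29,30,31}
step 2: d <- c                       {0,1,2,3,4,5,6,7,8,9,10,11,12,13,14,15,16,17,18,19,20,21,22,23,24,25,26,27,28,29,30,31}
step 3: a <- d                       {0,1,2,3,4,5,6,7,8,9,10,11,12,13,14,15,16,17,18,19,20,21,22,23,24,25,26,27,28,29,30,31}

Answer: 4 steps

c: 0,-1,-1,-1,-2,-2,-2,-3,-3,-3,-4,-4,-4,-5,-5,-5,-6,-6,-6,-7,-7,-7,-8,-8,-8,-9,-9,-9,-10,-10,-10,-11
d: 0,-1,-1,-1,-2,-2,-2,-3,-3,-3,-4,-4,-4,-5,-5,-5,-6,-6,-6,-7,-7,-7,-8,-8,-8,-9,-9,-9,-10,-10,-10,-11
a: 0,-1,-1,-1,-2,-2,-2,-3,-3,-3,-4,-4,-4,-5,-5,-5,-6,-6,-6,-7,-7,-7,-8,-8,-8,-9,-9,-9,-10,-10,-10,-11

steps = 4; useful = 128; efficiency = 128/128 = 1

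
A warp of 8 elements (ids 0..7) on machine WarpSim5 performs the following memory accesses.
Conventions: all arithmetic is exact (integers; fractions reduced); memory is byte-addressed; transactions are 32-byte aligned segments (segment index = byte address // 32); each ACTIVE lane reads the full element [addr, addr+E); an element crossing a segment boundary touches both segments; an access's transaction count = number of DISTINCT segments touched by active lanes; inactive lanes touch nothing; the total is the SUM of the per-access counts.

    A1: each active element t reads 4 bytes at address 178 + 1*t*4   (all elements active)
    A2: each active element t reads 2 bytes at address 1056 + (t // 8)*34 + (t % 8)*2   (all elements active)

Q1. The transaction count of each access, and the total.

A1: 2 transactions
A2: 1 transaction

Answer: 2,1; total 3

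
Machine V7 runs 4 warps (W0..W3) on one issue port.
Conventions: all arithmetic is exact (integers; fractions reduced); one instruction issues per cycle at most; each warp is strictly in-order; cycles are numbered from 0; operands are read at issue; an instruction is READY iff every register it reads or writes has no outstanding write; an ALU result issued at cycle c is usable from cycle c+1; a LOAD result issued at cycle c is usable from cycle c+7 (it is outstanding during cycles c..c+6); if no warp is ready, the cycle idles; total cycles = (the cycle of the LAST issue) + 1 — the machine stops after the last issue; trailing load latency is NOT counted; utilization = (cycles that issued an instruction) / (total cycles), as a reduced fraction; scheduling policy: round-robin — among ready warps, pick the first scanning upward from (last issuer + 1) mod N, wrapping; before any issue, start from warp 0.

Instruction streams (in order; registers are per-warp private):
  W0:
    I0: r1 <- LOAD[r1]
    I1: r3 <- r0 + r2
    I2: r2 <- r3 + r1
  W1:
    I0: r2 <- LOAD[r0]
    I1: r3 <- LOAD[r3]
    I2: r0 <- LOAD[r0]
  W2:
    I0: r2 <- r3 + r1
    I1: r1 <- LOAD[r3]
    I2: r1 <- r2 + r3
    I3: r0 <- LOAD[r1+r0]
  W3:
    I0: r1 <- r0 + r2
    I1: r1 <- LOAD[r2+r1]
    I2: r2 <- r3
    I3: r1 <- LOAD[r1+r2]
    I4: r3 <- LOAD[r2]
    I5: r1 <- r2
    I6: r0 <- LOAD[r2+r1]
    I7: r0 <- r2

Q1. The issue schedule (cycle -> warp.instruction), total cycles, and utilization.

cycle 0: W0.I0
cycle 1: W1.I0
cycle 2: W2.I0
cycle 3: W3.I0
cycle 4: W0.I1
cycle 5: W1.I1
cycle 6: W2.I1
cycle 7: W3.I1
cycle 8: W0.I2
cycle 9: W1.I2
cycle 10: W3.I2
cycle 11: idle
cycle 12: idle
cycle 13: W2.I2
cycle 14: W3.I3
cycle 15: W2.I3
cycle 16: W3.I4
cycle 17: idle
cycle 18: idle
cycle 19: idle
cycle 20: idle
cycle 21: W3.I5
cycle 22: W3.I6
cycle 23: idle
cycle 24: idle
cycle 25: idle
cycle 26: idle
cycle 27: idle
cycle 28: idle
cycle 29: W3.I7

Answer: 30 cycles, utilization 3/5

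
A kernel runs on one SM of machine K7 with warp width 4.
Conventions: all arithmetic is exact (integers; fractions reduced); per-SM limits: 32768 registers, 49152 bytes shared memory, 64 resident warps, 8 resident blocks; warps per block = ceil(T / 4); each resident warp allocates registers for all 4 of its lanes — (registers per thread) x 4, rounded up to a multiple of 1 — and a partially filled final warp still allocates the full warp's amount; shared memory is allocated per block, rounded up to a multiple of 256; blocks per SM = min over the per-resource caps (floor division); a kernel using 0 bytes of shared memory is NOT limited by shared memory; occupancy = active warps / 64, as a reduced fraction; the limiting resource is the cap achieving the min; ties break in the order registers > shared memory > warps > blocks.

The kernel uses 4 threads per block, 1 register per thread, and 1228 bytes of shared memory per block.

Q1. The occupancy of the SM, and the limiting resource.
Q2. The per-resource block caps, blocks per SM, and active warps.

Answer: occupancy 1/8, limited by blocks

registers: 8192 blocks
shared memory: 38 blocks
warps: 64 blocks
blocks: 8 blocks

Answer: 8 blocks, 8 active warps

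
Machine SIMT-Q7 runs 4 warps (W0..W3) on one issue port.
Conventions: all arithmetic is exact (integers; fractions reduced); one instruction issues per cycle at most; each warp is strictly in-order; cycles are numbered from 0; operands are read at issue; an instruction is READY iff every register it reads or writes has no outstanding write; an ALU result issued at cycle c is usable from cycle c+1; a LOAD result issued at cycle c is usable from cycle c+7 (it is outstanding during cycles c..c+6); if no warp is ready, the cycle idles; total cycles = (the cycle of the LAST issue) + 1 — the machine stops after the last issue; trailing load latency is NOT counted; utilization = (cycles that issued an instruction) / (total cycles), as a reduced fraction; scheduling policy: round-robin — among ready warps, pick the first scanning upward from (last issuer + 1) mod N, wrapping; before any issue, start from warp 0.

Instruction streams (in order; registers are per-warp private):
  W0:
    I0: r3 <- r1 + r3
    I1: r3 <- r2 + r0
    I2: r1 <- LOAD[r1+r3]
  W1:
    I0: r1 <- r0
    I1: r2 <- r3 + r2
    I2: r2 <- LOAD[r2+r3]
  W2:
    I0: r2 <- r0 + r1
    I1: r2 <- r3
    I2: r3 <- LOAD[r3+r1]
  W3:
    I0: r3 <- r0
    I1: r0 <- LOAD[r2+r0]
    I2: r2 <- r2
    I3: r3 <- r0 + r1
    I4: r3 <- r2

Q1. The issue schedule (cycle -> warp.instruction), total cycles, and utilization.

cycle 0: W0.I0
cycle 1: W1.I0
cycle 2: W2.I0
cycle 3: W3.I0
cycle 4: W0.I1
cycle 5: W1.I1
cycle 6: W2.I1
cycle 7: W3.I1
cycle 8: W0.I2
cycle 9: W1.I2
cycle 10: W2.I2
cycle 11: W3.I2
cycle 12: idle
cycle 13: idle
cycle 14: W3.I3
cycle 15: W3.I4

Answer: 16 cycles, utilization 7/8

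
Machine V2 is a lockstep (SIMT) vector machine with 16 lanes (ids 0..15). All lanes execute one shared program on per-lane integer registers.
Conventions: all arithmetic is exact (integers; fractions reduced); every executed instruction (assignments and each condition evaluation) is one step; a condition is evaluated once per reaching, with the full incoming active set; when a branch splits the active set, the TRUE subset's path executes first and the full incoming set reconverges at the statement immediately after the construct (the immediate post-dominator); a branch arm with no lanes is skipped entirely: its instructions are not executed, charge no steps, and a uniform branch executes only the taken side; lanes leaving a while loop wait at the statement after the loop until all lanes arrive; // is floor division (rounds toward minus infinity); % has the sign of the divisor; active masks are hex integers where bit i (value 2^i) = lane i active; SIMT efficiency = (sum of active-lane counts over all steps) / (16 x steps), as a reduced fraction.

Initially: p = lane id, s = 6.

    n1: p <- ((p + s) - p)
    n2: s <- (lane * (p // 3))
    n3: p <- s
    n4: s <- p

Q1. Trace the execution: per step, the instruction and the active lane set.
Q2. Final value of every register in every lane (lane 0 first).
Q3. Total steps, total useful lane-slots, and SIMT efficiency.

step 0: p <- ((p + s) - p)           0xffff
step 1: s <- (lane * (p // 3))       0xffff
step 2: p <- s                       0xffff
step 3: s <- p                       0xffff

Answer: 4 steps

p: 0,2,4,6,8,10,12,14,16,18,20,22,24,26,28,30
s: 0,2,4,6,8,10,12,14,16,18,20,22,24,26,28,30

steps = 4; useful = 64; efficiency = 64/64 = 1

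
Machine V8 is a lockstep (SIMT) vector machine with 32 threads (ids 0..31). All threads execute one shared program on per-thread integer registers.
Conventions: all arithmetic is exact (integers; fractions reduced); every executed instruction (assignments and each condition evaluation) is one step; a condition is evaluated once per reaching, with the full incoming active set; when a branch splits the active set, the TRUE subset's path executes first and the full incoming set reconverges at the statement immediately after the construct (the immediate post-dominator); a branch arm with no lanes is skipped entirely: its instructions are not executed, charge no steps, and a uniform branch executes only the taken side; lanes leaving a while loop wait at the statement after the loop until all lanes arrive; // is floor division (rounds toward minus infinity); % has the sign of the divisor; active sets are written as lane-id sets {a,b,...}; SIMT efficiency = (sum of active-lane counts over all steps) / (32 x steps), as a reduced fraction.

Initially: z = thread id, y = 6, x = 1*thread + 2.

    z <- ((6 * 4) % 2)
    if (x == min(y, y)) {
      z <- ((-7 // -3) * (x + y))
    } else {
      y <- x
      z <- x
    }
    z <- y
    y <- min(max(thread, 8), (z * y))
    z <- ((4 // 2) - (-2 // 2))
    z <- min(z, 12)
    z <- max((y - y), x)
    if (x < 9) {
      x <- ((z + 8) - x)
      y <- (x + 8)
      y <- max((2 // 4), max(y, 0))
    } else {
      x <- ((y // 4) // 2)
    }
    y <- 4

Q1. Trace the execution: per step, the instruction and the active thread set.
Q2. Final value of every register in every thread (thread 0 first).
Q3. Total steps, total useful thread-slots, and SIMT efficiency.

step 0: z <- ((6 * 4) % 2)           {0,1,2,3,4,5,6,7,8,9,10,11,12,13,14,15,16,17,18,19,20,21,22,23,24,25,26,27,28,29,30,31}
step 1: eval (x == min(y, y))        {0,1,2,3,4,5,6,7,8,9,10,11,12,13,14,15,16,17,18,19,20,21,22,23,24,25,26,27,28,29,30,31}
step 2: z <- ((-7 // -3) * (x + y))  {4}
step 3: y <- x                       {0,1,2,3,5,6,7,8,9,10,11,12,13,14,15,16,17,18,19,20,21,22,23,24,25,26,27,28,29,30,31}
step 4: z <- x                       {0,1,2,3,5,6,7,8,9,10,11,12,13,14,15,16,17,18,19,20,21,22,23,24,25,26,27,28,29,30,31}
step 5: z <- y                       {0,1,2,3,4,5,6,7,8,9,10,11,12,13,14,15,16,17,18,19,20,21,22,23,24,25,26,27,28,29,30,31}
step 6: y <- min(max(thread, 8), (z * y)) {0,1,2,3,4,5,6,7,8,9,10,11,12,13,14,15,16,17,18,19,20,21,22,23,24,25,26,27,28,29,30,31}
step 7: z <- ((4 // 2) - (-2 // 2))  {0,1,2,3,4,5,6,7,8,9,10,11,12,13,14,15,16,17,18,19,20,21,22,23,24,25,26,27,28,29,30,31}
step 8: z <- min(z, 12)              {0,1,2,3,4,5,6,7,8,9,10,11,12,13,14,15,16,17,18,19,20,21,22,23,24,25,26,27,28,29,30,31}
step 9: z <- max((y - y), x)         {0,1,2,3,4,5,6,7,8,9,10,11,12,13,14,15,16,17,18,19,20,21,22,23,24,25,26,27,28,29,30,31}
step 10: eval (x < 9)                 {0,1,2,3,4,5,6,7,8,9,10,11,12,13,14,15,16,17,18,19,20,21,22,23,24,25,26,27,28,29,30,31}
step 11: x <- ((z + 8) - x)           {0,1,2,3,4,5,6}
step 12: y <- (x + 8)                 {0,1,2,3,4,5,6}
step 13: y <- max((2 // 4), max(y, 0)) {0,1,2,3,4,5,6}
step 14: x <- ((y // 4) // 2)         {7,8,9,10,11,12,13,14,15,16,17,18,19,20,21,22,23,24,25,26,27,28,29,30,31}
step 15: y <- 4                       {0,1,2,3,4,5,6,7,8,9,10,11,12,13,14,15,16,17,18,19,20,21,22,23,24,25,26,27,28,29,30,31}

Answer: 16 steps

z: 2,3,4,5,6,7,8,9,10,11,12,13,14,15,16,17,18,19,20,21,22,23,24,25,26,27,28,29,30,31,32,33
y: 4,4,4,4,4,4,4,4,4,4,4,4,4,4,4,4,4,4,4,4,4,4,4,4,4,4,4,4,4,4,4,4
x: 8,8,8,8,8,8,8,1,1,1,1,1,1,1,1,1,2,2,2,2,2,2,2,2,3,3,3,3,3,3,3,3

steps = 16; useful = 397; efficiency = 397/512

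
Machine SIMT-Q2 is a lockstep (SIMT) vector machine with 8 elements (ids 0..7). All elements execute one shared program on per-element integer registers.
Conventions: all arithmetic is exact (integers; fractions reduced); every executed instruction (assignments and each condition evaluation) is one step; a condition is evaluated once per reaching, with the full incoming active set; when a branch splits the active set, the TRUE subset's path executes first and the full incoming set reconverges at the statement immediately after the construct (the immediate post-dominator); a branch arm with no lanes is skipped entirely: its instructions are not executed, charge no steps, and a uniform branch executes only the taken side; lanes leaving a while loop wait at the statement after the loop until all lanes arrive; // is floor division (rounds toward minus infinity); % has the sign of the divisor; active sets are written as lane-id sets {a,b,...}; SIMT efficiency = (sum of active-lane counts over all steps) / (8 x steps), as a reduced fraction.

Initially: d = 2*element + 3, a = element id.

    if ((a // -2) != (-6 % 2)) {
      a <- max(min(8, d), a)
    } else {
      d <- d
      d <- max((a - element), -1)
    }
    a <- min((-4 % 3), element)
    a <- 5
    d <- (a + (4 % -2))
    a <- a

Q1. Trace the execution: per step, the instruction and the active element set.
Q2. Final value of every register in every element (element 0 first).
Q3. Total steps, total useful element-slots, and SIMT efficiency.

step 0: eval ((a // -2) != (-6 % 2)) {0,1,2,3,4,5,6,7}
step 1: a <- max(min(8, d), a)       {1,2,3,4,5,6,7}
step 2: d <- d                       {0}
step 3: d <- max((a - element), -1)  {0}
step 4: a <- min((-4 % 3), element)  {0,1,2,3,4,5,6,7}
step 5: a <- 5                       {0,1,2,3,4,5,6,7}
step 6: d <- (a + (4 % -2))          {0,1,2,3,4,5,6,7}
step 7: a <- a                       {0,1,2,3,4,5,6,7}

Answer: 8 steps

d: 5,5,5,5,5,5,5,5
a: 5,5,5,5,5,5,5,5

steps = 8; useful = 49; efficiency = 49/64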